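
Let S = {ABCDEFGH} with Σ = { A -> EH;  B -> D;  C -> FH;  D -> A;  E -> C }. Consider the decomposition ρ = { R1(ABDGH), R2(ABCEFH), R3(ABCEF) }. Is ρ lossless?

Yes

Chase test. Columns are ABCDEFGH; row i has aⱼ where attribute j ∈ Ri, else bᵢⱼ.
Initial tableau (one row per fragment):
  row 1: a1 a2 b13 a4 b15 b16 a7 a8
  row 2: a1 a2 a3 b24 a5 a6 b27 a8
  row 3: a1 a2 a3 b34 a5 a6 b37 b38
Rows 1 and 2 agree on A; apply A→EH and equate their EH entries.
Rows 1 and 3 agree on A; apply A→EH and equate their EH entries.
Rows 1 and 2 agree on B; apply B→D and equate their D entries.
Rows 1 and 3 agree on B; apply B→D and equate their D entries.
Rows 1 and 2 agree on E; apply E→C and equate their C entries.
Rows 1 and 2 agree on C; apply C→FH and equate their FH entries.
Row 1 is now all distinguished symbols — the join is lossless.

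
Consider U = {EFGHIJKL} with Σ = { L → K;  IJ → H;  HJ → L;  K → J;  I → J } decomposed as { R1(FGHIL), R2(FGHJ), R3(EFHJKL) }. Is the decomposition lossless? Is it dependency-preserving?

lossy but dependency-preserving

Lossless test (chase): Rows 1 and 3 agree on L; apply L→K and equate their K entries. Rows 2 and 3 agree on HJ; apply HJ→L and equate their L entries. Rows 1 and 3 agree on K; apply K→J and equate their J entries. Rows 1 and 2 agree on L; apply L→K and equate their K entries. No row becomes fully distinguished — the join is lossy.
Dependency preservation: IJ → H; I → J are not contained in any single fragment, but the restricted closure of each left-hand side across the fragments still reaches the right-hand side; the remaining FDs each lie inside some fragment. All dependencies are preserved.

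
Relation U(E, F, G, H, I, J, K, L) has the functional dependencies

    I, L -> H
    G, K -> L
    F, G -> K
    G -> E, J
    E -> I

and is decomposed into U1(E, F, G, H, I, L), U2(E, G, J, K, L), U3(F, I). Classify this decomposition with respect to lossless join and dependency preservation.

Lossless test (chase): Rows 1 and 2 agree on G; apply G→E, J and equate their E, J entries. Rows 1 and 2 agree on E; apply E→I and equate their I entries. Rows 1 and 2 agree on I, L; apply I, L→H and equate their H entries. No row becomes fully distinguished — the join is lossy.
Dependency preservation: the restricted closure of {F, G} across the fragments never reaches {K}, so F, G → K cannot be enforced without a join — not preserved.

lossy and not dependency-preserving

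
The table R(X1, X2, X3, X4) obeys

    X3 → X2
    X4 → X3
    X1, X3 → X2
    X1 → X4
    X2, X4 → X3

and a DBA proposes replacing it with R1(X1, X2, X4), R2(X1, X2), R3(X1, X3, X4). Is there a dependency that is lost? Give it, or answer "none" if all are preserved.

X3 → X2

Check X3 → X2: no single fragment contains all of {X2, X3}, and the restricted closure of {X3} across the fragments never reaches {X2}.
X4 → X3 is preserved.
X1, X3 → X2 is preserved.
X1 → X4 is preserved.
X2, X4 → X3 is preserved.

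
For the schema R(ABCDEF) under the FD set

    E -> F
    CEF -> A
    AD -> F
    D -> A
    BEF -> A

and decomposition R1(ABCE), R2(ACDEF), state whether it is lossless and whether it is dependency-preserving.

lossy but dependency-preserving

Lossless test: (ACE)⁺ = {ACEF}, which is a superkey of neither fragment — lossy.
Dependency preservation: BEF → A is not contained in any single fragment, but the restricted closure of its left-hand side across the fragments still reaches the right-hand side; the remaining FDs each lie inside some fragment. All dependencies are preserved.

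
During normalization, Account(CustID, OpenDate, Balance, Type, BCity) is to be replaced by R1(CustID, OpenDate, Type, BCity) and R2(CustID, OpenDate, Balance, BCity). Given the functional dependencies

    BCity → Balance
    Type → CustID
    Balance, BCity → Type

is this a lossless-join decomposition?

Common attributes: R1 ∩ R2 = {CustID, OpenDate, BCity}.
Closure of {CustID, OpenDate, BCity}: BCity → Balance applies, adding Balance; Balance, BCity → Type applies, adding Type. So (CustID, OpenDate, BCity)⁺ = {CustID, OpenDate, Balance, Type, BCity}.
This closure contains every attribute of R1, so R1 ∩ R2 → R1. The join is lossless.

Yes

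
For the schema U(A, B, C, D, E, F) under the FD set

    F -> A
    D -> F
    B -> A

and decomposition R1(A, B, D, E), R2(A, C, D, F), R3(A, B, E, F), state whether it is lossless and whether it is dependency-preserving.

Lossless test (chase): Rows 1 and 2 agree on D; apply D→F and equate their F entries. No row becomes fully distinguished — the join is lossy.
Dependency preservation: every FD's attributes lie within a single fragment, so each can be enforced locally — preserved.

lossy but dependency-preserving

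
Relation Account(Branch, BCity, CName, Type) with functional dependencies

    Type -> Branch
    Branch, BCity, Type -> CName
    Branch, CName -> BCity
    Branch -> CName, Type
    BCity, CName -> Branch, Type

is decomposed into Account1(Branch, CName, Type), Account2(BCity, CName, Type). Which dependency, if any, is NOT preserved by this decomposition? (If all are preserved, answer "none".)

Type → Branch lies within Account1.
Branch, BCity, Type → CName: restricted closure across fragments reaches CName.
Branch, CName → BCity: restricted closure across fragments reaches BCity.
Branch → CName, Type lies within Account1.
BCity, CName → Branch, Type: restricted closure across fragments reaches Branch, Type.
Every dependency is enforceable on the fragments, so the decomposition is dependency-preserving.

none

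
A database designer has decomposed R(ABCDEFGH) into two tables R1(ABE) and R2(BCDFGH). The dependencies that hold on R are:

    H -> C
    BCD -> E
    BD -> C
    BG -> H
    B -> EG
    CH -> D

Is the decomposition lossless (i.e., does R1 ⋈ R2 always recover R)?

Common attributes: R1 ∩ R2 = {B}.
Closure of {B}: B → EG applies, adding EG; BG → H applies, adding H; H → C applies, adding C; CH → D applies, adding D. So (B)⁺ = {BCDEGH}.
The closure contains neither all of R1 = {ABE} nor all of R2 = {BCDFGH}, so the common attributes are not a superkey of either fragment. The join is lossy.

No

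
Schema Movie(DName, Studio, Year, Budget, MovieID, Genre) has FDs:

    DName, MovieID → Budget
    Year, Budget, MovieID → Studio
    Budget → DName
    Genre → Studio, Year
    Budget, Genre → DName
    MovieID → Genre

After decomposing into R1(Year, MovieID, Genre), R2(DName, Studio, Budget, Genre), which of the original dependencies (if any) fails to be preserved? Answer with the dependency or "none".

Check DName, MovieID → Budget: no single fragment contains all of {DName, Budget, MovieID}, and the restricted closure of {DName, MovieID} across the fragments never reaches {Budget}.
Year, Budget, MovieID → Studio is preserved.
Budget → DName is preserved.
Genre → Studio, Year is preserved.
Budget, Genre → DName is preserved.
MovieID → Genre is preserved.

DName, MovieID → Budget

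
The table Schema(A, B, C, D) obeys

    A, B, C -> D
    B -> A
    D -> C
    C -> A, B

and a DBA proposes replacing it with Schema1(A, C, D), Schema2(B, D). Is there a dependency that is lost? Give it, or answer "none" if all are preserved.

B -> A

Check B → A: no single fragment contains all of {A, B}, and the restricted closure of {B} across the fragments never reaches {A}.
A, B, C → D is preserved.
D → C is preserved.
C → A, B is preserved.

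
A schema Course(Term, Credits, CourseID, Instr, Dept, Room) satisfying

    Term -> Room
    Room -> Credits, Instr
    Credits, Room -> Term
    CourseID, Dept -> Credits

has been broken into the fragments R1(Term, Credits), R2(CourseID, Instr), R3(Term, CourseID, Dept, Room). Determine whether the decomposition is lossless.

Chase test. Columns are Term, Credits, CourseID, Instr, Dept, Room; row i has aⱼ where attribute j ∈ Ri, else bᵢⱼ.
Initial tableau (one row per fragment):
  row 1: a1 a2 b13 b14 b15 b16
  row 2: b21 b22 a3 a4 b25 b26
  row 3: a1 b32 a3 b34 a5 a6
Rows 1 and 3 agree on Term; apply Term→Room and equate their Room entries.
Rows 1 and 3 agree on Room; apply Room→Credits, Instr and equate their Credits, Instr entries.
No row becomes fully distinguished — the join is lossy.

No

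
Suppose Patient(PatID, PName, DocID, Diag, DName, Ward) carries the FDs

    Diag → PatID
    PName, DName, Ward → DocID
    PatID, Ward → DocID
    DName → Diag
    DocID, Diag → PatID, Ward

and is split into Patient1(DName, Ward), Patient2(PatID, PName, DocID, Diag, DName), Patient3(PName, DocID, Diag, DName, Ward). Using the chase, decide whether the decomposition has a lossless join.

Chase test. Columns are PatID, PName, DocID, Diag, DName, Ward; row i has aⱼ where attribute j ∈ Patienti, else bᵢⱼ.
Initial tableau (one row per fragment):
  row 1: b11 b12 b13 b14 a5 a6
  row 2: a1 a2 a3 a4 a5 b26
  row 3: b31 a2 a3 a4 a5 a6
Rows 2 and 3 agree on Diag; apply Diag→PatID and equate their PatID entries.
Rows 1 and 2 agree on DName; apply DName→Diag and equate their Diag entries.
Rows 2 and 3 agree on DocID, Diag; apply DocID, Diag→PatID, Ward and equate their PatID, Ward entries.
Rows 1 and 2 agree on Diag; apply Diag→PatID and equate their PatID entries.
Rows 1 and 2 agree on PatID, Ward; apply PatID, Ward→DocID and equate their DocID entries.
Row 2 is now all distinguished symbols — the join is lossless.

Yes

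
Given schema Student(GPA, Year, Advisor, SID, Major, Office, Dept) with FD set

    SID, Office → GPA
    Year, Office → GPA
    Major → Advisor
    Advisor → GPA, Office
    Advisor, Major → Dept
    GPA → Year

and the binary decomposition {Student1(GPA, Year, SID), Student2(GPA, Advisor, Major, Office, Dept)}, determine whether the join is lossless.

Common attributes: Student1 ∩ Student2 = {GPA}.
Closure of {GPA}: GPA → Year applies, adding Year. So (GPA)⁺ = {GPA, Year}.
The closure contains neither all of Student1 = {GPA, Year, SID} nor all of Student2 = {GPA, Advisor, Major, Office, Dept}, so the common attributes are not a superkey of either fragment. The join is lossy.

No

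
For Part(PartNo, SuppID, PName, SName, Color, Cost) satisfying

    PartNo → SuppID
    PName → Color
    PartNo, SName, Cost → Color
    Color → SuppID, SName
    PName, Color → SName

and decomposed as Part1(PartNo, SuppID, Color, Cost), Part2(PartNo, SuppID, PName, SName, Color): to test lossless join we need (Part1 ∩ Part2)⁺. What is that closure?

Part1 ∩ Part2 = {PartNo, SuppID, Color}.
Color → SuppID, SName applies, adding SName
Closure: {PartNo, SuppID, SName, Color}.

PartNo, SuppID, SName, Color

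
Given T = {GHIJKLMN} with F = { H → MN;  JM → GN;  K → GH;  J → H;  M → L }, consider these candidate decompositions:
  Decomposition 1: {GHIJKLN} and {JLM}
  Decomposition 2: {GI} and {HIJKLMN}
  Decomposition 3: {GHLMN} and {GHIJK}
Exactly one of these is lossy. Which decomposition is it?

Decomposition 1: common = {JL}, closure = {GHJLMN} → lossless.
Decomposition 2: common = {I}, closure = {I} → lossy.
Decomposition 3: common = {GH}, closure = {GHLMN} → lossless.

Decomposition 2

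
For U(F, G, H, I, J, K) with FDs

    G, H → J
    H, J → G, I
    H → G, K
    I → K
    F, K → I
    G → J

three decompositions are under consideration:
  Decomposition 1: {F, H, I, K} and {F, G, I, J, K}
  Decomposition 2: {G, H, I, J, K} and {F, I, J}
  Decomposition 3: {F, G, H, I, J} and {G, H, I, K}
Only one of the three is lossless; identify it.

Decomposition 3

Decomposition 1: common = {F, I, K}, closure = {F, I, K} → lossy.
Decomposition 2: common = {I, J}, closure = {I, J, K} → lossy.
Decomposition 3: common = {G, H, I}, closure = {G, H, I, J, K} → lossless.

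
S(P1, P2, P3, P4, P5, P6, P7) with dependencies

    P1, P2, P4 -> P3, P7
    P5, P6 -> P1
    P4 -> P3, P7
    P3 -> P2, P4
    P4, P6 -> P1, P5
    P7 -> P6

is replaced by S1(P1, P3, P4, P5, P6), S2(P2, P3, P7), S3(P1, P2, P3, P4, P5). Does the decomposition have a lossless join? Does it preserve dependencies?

Lossless test (chase): Rows 1 and 3 agree on P4; apply P4→P3, P7 and equate their P3, P7 entries. Rows 1 and 2 agree on P3; apply P3→P2, P4 and equate their P2, P4 entries. Rows 1 and 3 agree on P7; apply P7→P6 and equate their P6 entries. Rows 1 and 2 agree on P4; apply P4→P3, P7 and equate their P3, P7 entries. Rows 1 and 2 agree on P7; apply P7→P6 and equate their P6 entries. Rows 1 and 2 agree on P4, P6; apply P4, P6→P1, P5 and equate their P1, P5 entries. Row 1 is now all distinguished symbols — the join is lossless.
Dependency preservation: the restricted closure of {P7} across the fragments never reaches {P6}, so P7 → P6 cannot be enforced without a join — not preserved.

lossless but not dependency-preserving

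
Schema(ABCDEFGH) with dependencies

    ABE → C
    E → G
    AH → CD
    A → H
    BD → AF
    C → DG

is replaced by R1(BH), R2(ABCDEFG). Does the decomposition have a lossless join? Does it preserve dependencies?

Lossless test: (B)⁺ = {B}, which is a superkey of neither fragment — lossy.
Dependency preservation: the restricted closure of {A} across the fragments never reaches {H}, so A → H cannot be enforced without a join — not preserved.

lossy and not dependency-preserving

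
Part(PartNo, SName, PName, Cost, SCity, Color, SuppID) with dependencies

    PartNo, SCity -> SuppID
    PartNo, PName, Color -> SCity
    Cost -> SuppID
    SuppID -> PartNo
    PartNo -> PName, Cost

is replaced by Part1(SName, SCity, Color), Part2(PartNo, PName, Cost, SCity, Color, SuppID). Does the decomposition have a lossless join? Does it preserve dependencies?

lossy but dependency-preserving

Lossless test: (SCity, Color)⁺ = {SCity, Color}, which is a superkey of neither fragment — lossy.
Dependency preservation: every FD's attributes lie within a single fragment, so each can be enforced locally — preserved.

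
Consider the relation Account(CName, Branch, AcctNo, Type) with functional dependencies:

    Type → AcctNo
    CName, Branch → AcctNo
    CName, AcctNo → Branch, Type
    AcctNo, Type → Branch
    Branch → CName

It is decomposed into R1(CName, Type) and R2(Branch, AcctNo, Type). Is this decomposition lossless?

Yes

Common attributes: R1 ∩ R2 = {Type}.
Closure of {Type}: Type → AcctNo applies, adding AcctNo; AcctNo, Type → Branch applies, adding Branch; Branch → CName applies, adding CName. So (Type)⁺ = {CName, Branch, AcctNo, Type}.
This closure contains every attribute of R1, so R1 ∩ R2 → R1. The join is lossless.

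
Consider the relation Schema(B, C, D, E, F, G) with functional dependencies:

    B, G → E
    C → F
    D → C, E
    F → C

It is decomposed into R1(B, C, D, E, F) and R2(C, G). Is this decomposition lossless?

Common attributes: R1 ∩ R2 = {C}.
Closure of {C}: C → F applies, adding F. So (C)⁺ = {C, F}.
The closure contains neither all of R1 = {B, C, D, E, F} nor all of R2 = {C, G}, so the common attributes are not a superkey of either fragment. The join is lossy.

No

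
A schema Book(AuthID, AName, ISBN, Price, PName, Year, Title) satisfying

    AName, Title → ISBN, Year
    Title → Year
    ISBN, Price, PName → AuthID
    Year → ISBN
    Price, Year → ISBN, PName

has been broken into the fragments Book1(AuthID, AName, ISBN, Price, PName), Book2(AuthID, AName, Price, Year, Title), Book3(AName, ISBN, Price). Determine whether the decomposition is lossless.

No

Chase test. Columns are AuthID, AName, ISBN, Price, PName, Year, Title; row i has aⱼ where attribute j ∈ Booki, else bᵢⱼ.
Initial tableau (one row per fragment):
  row 1: a1 a2 a3 a4 a5 b16 b17
  row 2: a1 a2 b23 a4 b25 a6 a7
  row 3: b31 a2 a3 a4 b35 b36 b37
No row becomes fully distinguished — the join is lossy.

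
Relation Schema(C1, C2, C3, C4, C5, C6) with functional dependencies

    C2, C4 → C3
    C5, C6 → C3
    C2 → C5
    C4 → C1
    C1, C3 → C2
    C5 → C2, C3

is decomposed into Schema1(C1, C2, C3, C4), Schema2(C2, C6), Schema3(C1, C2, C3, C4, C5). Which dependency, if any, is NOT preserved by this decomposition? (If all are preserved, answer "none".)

C2, C4 → C3 lies within Schema1.
C5, C6 → C3: restricted closure across fragments reaches C3.
C2 → C5 lies within Schema3.
C4 → C1 lies within Schema1.
C1, C3 → C2 lies within Schema1.
C5 → C2, C3 lies within Schema3.
Every dependency is enforceable on the fragments, so the decomposition is dependency-preserving.

none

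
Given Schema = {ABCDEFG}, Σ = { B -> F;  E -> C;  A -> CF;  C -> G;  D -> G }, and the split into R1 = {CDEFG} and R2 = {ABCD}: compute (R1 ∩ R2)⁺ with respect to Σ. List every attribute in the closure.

R1 ∩ R2 = {CD}.
C → G applies, adding G
Closure: {CDG}.

CDG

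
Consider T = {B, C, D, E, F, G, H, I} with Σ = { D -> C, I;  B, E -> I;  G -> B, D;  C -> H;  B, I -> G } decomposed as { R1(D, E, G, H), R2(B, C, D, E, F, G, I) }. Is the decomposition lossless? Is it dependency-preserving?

lossless but not dependency-preserving

Lossless test: (D, E, G)⁺ = {B, C, D, E, G, H, I}, which contains all of one fragment — lossless.
Dependency preservation: the restricted closure of {C} across the fragments never reaches {H}, so C → H cannot be enforced without a join — not preserved.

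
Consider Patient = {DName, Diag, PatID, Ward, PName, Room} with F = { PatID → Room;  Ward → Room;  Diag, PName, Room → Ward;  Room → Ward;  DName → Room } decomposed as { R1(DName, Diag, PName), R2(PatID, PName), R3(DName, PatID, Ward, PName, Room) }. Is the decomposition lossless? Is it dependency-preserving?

lossy but dependency-preserving

Lossless test (chase): Rows 2 and 3 agree on PatID; apply PatID→Room and equate their Room entries. Rows 2 and 3 agree on Room; apply Room→Ward and equate their Ward entries. Rows 1 and 3 agree on DName; apply DName→Room and equate their Room entries. Rows 1 and 2 agree on Room; apply Room→Ward and equate their Ward entries. No row becomes fully distinguished — the join is lossy.
Dependency preservation: Diag, PName, Room → Ward is not contained in any single fragment, but the restricted closure of its left-hand side across the fragments still reaches the right-hand side; the remaining FDs each lie inside some fragment. All dependencies are preserved.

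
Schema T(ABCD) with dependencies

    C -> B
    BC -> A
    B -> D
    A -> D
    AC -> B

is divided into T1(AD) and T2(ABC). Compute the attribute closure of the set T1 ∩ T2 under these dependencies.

T1 ∩ T2 = {A}.
A → D applies, adding D
Closure: {AD}.

AD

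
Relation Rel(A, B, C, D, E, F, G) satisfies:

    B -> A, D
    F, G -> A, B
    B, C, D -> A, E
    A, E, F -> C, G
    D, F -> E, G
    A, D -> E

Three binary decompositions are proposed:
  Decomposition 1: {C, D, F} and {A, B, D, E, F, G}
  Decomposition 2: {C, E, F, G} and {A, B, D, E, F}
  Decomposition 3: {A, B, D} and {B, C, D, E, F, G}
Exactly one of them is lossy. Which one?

Decomposition 1: common = {D, F}, closure = {A, B, C, D, E, F, G} → lossless.
Decomposition 2: common = {E, F}, closure = {E, F} → lossy.
Decomposition 3: common = {B, D}, closure = {A, B, D, E} → lossless.

Decomposition 2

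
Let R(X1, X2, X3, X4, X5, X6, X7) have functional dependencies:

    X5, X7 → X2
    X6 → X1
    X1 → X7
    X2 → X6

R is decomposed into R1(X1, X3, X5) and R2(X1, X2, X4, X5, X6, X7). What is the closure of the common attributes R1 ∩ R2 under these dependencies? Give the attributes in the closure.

X1, X2, X5, X6, X7

R1 ∩ R2 = {X1, X5}.
X1 → X7 applies, adding X7
X5, X7 → X2 applies, adding X2
X2 → X6 applies, adding X6
Closure: {X1, X2, X5, X6, X7}.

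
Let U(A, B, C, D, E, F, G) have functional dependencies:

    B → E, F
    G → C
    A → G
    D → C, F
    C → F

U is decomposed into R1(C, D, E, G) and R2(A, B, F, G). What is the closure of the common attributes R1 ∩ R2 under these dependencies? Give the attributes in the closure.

R1 ∩ R2 = {G}.
G → C applies, adding C
C → F applies, adding F
Closure: {C, F, G}.

C, F, G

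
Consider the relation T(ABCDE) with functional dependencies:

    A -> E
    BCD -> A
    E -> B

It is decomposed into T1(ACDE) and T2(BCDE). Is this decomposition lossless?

Common attributes: T1 ∩ T2 = {CDE}.
Closure of {CDE}: E → B applies, adding B; BCD → A applies, adding A. So (CDE)⁺ = {ABCDE}.
This closure contains every attribute of T1, so T1 ∩ T2 → T1. The join is lossless.

Yes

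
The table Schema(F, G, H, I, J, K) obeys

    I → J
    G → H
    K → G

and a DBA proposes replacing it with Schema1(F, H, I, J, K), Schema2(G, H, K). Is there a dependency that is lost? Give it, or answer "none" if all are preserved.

I → J lies within Schema1.
G → H lies within Schema2.
K → G lies within Schema2.
Every dependency is enforceable on the fragments, so the decomposition is dependency-preserving.

none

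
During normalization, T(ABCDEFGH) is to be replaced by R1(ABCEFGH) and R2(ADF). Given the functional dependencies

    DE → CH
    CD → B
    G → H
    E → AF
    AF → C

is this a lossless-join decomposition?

Common attributes: R1 ∩ R2 = {AF}.
Closure of {AF}: AF → C applies, adding C. So (AF)⁺ = {ACF}.
The closure contains neither all of R1 = {ABCEFGH} nor all of R2 = {ADF}, so the common attributes are not a superkey of either fragment. The join is lossy.

No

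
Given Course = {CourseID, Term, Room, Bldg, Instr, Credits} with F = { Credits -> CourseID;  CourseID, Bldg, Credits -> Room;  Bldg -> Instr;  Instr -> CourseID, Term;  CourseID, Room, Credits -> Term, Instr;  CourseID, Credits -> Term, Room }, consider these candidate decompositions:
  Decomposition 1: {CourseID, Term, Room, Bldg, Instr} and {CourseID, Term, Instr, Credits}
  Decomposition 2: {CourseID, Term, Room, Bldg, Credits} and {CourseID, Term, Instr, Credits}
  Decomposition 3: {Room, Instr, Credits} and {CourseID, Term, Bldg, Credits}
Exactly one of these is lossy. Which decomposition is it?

Decomposition 1

Decomposition 1: common = {CourseID, Term, Instr}, closure = {CourseID, Term, Instr} → lossy.
Decomposition 2: common = {CourseID, Term, Credits}, closure = {CourseID, Term, Room, Instr, Credits} → lossless.
Decomposition 3: common = {Credits}, closure = {CourseID, Term, Room, Instr, Credits} → lossless.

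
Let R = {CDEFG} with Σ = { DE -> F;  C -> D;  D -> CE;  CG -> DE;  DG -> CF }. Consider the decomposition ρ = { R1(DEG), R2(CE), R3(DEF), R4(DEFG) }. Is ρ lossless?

No

Chase test. Columns are CDEFG; row i has aⱼ where attribute j ∈ Ri, else bᵢⱼ.
Initial tableau (one row per fragment):
  row 1: b11 a2 a3 b14 a5
  row 2: a1 b22 a3 b24 b25
  row 3: b31 a2 a3 a4 b35
  row 4: b41 a2 a3 a4 a5
Rows 1 and 3 agree on DE; apply DE→F and equate their F entries.
Rows 1 and 3 agree on D; apply D→CE and equate their CE entries.
Rows 1 and 4 agree on D; apply D→CE and equate their CE entries.
No row becomes fully distinguished — the join is lossy.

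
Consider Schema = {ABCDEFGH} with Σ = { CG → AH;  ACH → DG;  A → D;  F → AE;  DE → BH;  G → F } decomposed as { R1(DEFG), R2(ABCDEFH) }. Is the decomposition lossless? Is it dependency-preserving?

Lossless test: (DEF)⁺ = {ABDEFH}, which is a superkey of neither fragment — lossy.
Dependency preservation: the restricted closure of {ACH} across the fragments never reaches {DG}, so ACH → DG cannot be enforced without a join — not preserved.

lossy and not dependency-preserving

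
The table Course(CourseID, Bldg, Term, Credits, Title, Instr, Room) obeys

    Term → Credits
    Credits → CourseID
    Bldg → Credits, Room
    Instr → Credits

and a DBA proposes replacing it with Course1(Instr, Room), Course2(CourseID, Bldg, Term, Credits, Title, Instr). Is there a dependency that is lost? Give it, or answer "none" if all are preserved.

Check Bldg → Credits, Room: no single fragment contains all of {Bldg, Credits, Room}, and the restricted closure of {Bldg} across the fragments never reaches {Credits, Room}.
Term → Credits is preserved.
Credits → CourseID is preserved.
Instr → Credits is preserved.

Bldg → Credits, Room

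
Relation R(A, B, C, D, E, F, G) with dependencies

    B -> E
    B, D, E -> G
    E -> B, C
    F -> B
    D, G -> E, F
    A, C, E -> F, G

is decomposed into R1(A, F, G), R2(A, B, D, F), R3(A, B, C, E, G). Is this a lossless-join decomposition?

Yes

Chase test. Columns are A, B, C, D, E, F, G; row i has aⱼ where attribute j ∈ Ri, else bᵢⱼ.
Initial tableau (one row per fragment):
  row 1: a1 b12 b13 b14 b15 a6 a7
  row 2: a1 a2 b23 a4 b25 a6 b27
  row 3: a1 a2 a3 b34 a5 b36 a7
Rows 2 and 3 agree on B; apply B→E and equate their E entries.
Rows 2 and 3 agree on E; apply E→B, C and equate their B, C entries.
Rows 1 and 2 agree on F; apply F→B and equate their B entries.
Rows 2 and 3 agree on A, C, E; apply A, C, E→F, G and equate their F, G entries.
Rows 1 and 2 agree on B; apply B→E and equate their E entries.
Rows 1 and 2 agree on E; apply E→B, C and equate their B, C entries.
Row 2 is now all distinguished symbols — the join is lossless.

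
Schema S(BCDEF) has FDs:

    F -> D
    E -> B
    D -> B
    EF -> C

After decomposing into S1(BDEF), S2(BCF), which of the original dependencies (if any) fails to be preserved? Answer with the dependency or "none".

EF -> C

Check EF → C: no single fragment contains all of {CEF}, and the restricted closure of {EF} across the fragments never reaches {C}.
F → D is preserved.
E → B is preserved.
D → B is preserved.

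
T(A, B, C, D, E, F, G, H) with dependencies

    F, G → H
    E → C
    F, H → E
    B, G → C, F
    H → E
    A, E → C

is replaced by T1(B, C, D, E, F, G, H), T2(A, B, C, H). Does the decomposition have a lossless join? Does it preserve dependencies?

Lossless test: (B, C, H)⁺ = {B, C, E, H}, which is a superkey of neither fragment — lossy.
Dependency preservation: A, E → C is not contained in any single fragment, but the restricted closure of its left-hand side across the fragments still reaches the right-hand side; the remaining FDs each lie inside some fragment. All dependencies are preserved.

lossy but dependency-preserving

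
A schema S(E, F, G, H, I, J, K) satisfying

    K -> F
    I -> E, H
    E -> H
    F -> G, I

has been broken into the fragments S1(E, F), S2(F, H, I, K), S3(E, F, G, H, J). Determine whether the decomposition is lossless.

Chase test. Columns are E, F, G, H, I, J, K; row i has aⱼ where attribute j ∈ Si, else bᵢⱼ.
Initial tableau (one row per fragment):
  row 1: a1 a2 b13 b14 b15 b16 b17
  row 2: b21 a2 b23 a4 a5 b26 a7
  row 3: a1 a2 a3 a4 b35 a6 b37
Rows 1 and 3 agree on E; apply E→H and equate their H entries.
Rows 1 and 2 agree on F; apply F→G, I and equate their G, I entries.
Rows 1 and 3 agree on F; apply F→G, I and equate their G, I entries.
Rows 1 and 2 agree on I; apply I→E, H and equate their E, H entries.
No row becomes fully distinguished — the join is lossy.

No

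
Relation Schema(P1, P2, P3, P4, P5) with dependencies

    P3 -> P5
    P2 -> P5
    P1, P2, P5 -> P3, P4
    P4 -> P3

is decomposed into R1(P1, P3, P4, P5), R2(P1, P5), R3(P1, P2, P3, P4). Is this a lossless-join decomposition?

Yes

Chase test. Columns are P1, P2, P3, P4, P5; row i has aⱼ where attribute j ∈ Ri, else bᵢⱼ.
Initial tableau (one row per fragment):
  row 1: a1 b12 a3 a4 a5
  row 2: a1 b22 b23 b24 a5
  row 3: a1 a2 a3 a4 b35
Rows 1 and 3 agree on P3; apply P3→P5 and equate their P5 entries.
Row 3 is now all distinguished symbols — the join is lossless.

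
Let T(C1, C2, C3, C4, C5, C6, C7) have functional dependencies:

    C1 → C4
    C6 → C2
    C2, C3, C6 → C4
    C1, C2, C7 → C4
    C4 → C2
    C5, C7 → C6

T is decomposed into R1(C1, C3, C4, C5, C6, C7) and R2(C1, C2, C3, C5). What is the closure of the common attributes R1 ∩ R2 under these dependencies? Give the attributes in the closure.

C1, C2, C3, C4, C5

R1 ∩ R2 = {C1, C3, C5}.
C1 → C4 applies, adding C4
C4 → C2 applies, adding C2
Closure: {C1, C2, C3, C4, C5}.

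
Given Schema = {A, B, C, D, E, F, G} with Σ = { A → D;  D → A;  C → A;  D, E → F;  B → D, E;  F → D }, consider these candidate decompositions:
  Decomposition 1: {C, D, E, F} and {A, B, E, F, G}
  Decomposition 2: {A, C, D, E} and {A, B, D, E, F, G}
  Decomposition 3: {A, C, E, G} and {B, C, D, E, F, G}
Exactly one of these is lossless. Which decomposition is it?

Decomposition 1: common = {E, F}, closure = {A, D, E, F} → lossy.
Decomposition 2: common = {A, D, E}, closure = {A, D, E, F} → lossy.
Decomposition 3: common = {C, E, G}, closure = {A, C, D, E, F, G} → lossless.

Decomposition 3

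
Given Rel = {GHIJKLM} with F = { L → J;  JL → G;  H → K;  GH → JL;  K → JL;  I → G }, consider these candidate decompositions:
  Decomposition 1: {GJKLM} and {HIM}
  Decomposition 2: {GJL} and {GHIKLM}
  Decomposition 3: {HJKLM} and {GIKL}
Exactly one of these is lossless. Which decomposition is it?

Decomposition 1: common = {M}, closure = {M} → lossy.
Decomposition 2: common = {GL}, closure = {GJL} → lossless.
Decomposition 3: common = {KL}, closure = {GJKL} → lossy.

Decomposition 2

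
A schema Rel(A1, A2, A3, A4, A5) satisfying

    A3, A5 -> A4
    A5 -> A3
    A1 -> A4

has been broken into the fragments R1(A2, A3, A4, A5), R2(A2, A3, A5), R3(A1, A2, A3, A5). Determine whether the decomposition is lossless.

Chase test. Columns are A1, A2, A3, A4, A5; row i has aⱼ where attribute j ∈ Ri, else bᵢⱼ.
Initial tableau (one row per fragment):
  row 1: b11 a2 a3 a4 a5
  row 2: b21 a2 a3 b24 a5
  row 3: a1 a2 a3 b34 a5
Rows 1 and 2 agree on A3, A5; apply A3, A5→A4 and equate their A4 entries.
Rows 1 and 3 agree on A3, A5; apply A3, A5→A4 and equate their A4 entries.
Row 3 is now all distinguished symbols — the join is lossless.

Yes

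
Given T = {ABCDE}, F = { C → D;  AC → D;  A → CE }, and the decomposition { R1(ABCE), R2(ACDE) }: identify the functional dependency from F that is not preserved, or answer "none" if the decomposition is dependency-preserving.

C → D lies within R2.
AC → D lies within R2.
A → CE lies within R1.
Every dependency is enforceable on the fragments, so the decomposition is dependency-preserving.

none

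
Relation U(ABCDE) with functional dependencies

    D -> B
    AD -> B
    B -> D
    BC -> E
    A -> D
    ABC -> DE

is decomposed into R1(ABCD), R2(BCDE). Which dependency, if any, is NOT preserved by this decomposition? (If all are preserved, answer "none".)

none

D → B lies within R1.
AD → B lies within R1.
B → D lies within R1.
BC → E lies within R2.
A → D lies within R1.
ABC → DE: restricted closure across fragments reaches DE.
Every dependency is enforceable on the fragments, so the decomposition is dependency-preserving.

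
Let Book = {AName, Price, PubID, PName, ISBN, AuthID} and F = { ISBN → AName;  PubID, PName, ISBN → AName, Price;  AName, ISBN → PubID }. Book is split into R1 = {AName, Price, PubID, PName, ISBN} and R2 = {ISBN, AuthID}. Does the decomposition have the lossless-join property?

No

Common attributes: R1 ∩ R2 = {ISBN}.
Closure of {ISBN}: ISBN → AName applies, adding AName; AName, ISBN → PubID applies, adding PubID. So (ISBN)⁺ = {AName, PubID, ISBN}.
The closure contains neither all of R1 = {AName, Price, PubID, PName, ISBN} nor all of R2 = {ISBN, AuthID}, so the common attributes are not a superkey of either fragment. The join is lossy.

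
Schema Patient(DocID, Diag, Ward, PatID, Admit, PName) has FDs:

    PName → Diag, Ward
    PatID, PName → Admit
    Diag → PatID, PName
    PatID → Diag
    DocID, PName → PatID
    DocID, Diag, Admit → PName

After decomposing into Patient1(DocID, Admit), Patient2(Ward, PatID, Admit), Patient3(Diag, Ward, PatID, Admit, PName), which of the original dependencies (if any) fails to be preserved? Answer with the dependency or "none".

none

PName → Diag, Ward lies within Patient3.
PatID, PName → Admit lies within Patient3.
Diag → PatID, PName lies within Patient3.
PatID → Diag lies within Patient3.
DocID, PName → PatID: restricted closure across fragments reaches PatID.
DocID, Diag, Admit → PName: restricted closure across fragments reaches PName.
Every dependency is enforceable on the fragments, so the decomposition is dependency-preserving.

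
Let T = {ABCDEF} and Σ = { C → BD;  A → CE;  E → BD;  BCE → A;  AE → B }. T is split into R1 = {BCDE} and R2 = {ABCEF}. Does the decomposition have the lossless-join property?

Yes

Common attributes: R1 ∩ R2 = {BCE}.
Closure of {BCE}: C → BD applies, adding D; BCE → A applies, adding A. So (BCE)⁺ = {ABCDE}.
This closure contains every attribute of R1, so R1 ∩ R2 → R1. The join is lossless.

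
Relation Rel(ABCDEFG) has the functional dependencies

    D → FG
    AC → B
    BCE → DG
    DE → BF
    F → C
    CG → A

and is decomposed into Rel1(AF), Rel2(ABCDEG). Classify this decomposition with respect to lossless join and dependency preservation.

Lossless test: (A)⁺ = {A}, which is a superkey of neither fragment — lossy.
Dependency preservation: the restricted closure of {D} across the fragments never reaches {FG}, so D → FG cannot be enforced without a join — not preserved.

lossy and not dependency-preserving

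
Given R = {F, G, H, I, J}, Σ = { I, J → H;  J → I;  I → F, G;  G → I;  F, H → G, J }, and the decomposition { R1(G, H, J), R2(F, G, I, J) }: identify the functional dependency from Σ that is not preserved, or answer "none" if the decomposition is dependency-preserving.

F, H → G, J

Check F, H → G, J: no single fragment contains all of {F, G, H, J}, and the restricted closure of {F, H} across the fragments never reaches {G, J}.
I, J → H is preserved.
J → I is preserved.
I → F, G is preserved.
G → I is preserved.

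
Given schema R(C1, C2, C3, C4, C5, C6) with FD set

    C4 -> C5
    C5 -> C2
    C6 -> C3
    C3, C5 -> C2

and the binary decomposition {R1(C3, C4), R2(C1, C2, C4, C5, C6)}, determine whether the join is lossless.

Common attributes: R1 ∩ R2 = {C4}.
Closure of {C4}: C4 → C5 applies, adding C5; C5 → C2 applies, adding C2. So (C4)⁺ = {C2, C4, C5}.
The closure contains neither all of R1 = {C3, C4} nor all of R2 = {C1, C2, C4, C5, C6}, so the common attributes are not a superkey of either fragment. The join is lossy.

No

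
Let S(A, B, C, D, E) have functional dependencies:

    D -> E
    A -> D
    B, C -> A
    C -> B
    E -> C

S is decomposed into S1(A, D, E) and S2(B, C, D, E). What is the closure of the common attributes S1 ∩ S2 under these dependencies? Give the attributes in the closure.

S1 ∩ S2 = {D, E}.
E → C applies, adding C
C → B applies, adding B
B, C → A applies, adding A
Closure: {A, B, C, D, E}.

A, B, C, D, E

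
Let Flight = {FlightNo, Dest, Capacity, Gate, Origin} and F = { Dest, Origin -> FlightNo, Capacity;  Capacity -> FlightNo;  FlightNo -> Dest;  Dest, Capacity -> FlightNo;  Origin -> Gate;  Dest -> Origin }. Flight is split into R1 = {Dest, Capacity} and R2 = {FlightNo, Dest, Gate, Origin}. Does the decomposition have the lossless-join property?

Yes

Common attributes: R1 ∩ R2 = {Dest}.
Closure of {Dest}: Dest → Origin applies, adding Origin; Dest, Origin → FlightNo, Capacity applies, adding FlightNo, Capacity; Origin → Gate applies, adding Gate. So (Dest)⁺ = {FlightNo, Dest, Capacity, Gate, Origin}.
This closure contains every attribute of R1, so R1 ∩ R2 → R1. The join is lossless.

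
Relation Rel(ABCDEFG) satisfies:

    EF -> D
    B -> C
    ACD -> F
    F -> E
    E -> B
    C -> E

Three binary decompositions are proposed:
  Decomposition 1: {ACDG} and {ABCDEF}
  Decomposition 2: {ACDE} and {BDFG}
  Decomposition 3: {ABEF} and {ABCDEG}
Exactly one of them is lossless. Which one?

Decomposition 1

Decomposition 1: common = {ACD}, closure = {ABCDEF} → lossless.
Decomposition 2: common = {D}, closure = {D} → lossy.
Decomposition 3: common = {ABE}, closure = {ABCE} → lossy.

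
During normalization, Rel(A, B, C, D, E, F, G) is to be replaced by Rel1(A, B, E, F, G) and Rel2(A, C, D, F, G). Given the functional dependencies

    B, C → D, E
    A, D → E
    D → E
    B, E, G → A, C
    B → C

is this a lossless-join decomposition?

Common attributes: Rel1 ∩ Rel2 = {A, F, G}.
No dependency enlarges {A, F, G}, so (A, F, G)⁺ = {A, F, G}.
The closure contains neither all of Rel1 = {A, B, E, F, G} nor all of Rel2 = {A, C, D, F, G}, so the common attributes are not a superkey of either fragment. The join is lossy.

No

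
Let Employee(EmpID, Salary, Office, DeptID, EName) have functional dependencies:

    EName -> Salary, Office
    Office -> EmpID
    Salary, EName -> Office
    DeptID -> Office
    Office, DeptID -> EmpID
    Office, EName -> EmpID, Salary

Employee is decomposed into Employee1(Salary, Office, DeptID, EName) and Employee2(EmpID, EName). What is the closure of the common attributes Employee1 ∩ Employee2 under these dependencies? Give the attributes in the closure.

EmpID, Salary, Office, EName

Employee1 ∩ Employee2 = {EName}.
EName → Salary, Office applies, adding Salary, Office
Office → EmpID applies, adding EmpID
Closure: {EmpID, Salary, Office, EName}.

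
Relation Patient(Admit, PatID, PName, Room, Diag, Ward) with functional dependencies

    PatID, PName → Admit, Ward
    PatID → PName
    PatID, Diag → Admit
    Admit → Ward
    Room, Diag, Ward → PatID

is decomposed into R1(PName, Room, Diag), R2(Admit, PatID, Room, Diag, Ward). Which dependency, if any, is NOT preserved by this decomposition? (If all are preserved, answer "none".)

Check PatID → PName: no single fragment contains all of {PatID, PName}, and the restricted closure of {PatID} across the fragments never reaches {PName}.
PatID, PName → Admit, Ward is preserved.
PatID, Diag → Admit is preserved.
Admit → Ward is preserved.
Room, Diag, Ward → PatID is preserved.

PatID → PName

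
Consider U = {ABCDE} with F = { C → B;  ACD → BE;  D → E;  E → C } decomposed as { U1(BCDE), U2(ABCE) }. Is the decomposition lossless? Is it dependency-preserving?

lossy but dependency-preserving

Lossless test: (BCE)⁺ = {BCE}, which is a superkey of neither fragment — lossy.
Dependency preservation: ACD → BE is not contained in any single fragment, but the restricted closure of its left-hand side across the fragments still reaches the right-hand side; the remaining FDs each lie inside some fragment. All dependencies are preserved.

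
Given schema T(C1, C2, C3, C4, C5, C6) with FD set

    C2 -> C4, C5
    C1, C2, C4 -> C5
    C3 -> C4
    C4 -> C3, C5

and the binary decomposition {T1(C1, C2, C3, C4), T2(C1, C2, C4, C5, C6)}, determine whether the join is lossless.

Yes

Common attributes: T1 ∩ T2 = {C1, C2, C4}.
Closure of {C1, C2, C4}: C2 → C4, C5 applies, adding C5; C4 → C3, C5 applies, adding C3. So (C1, C2, C4)⁺ = {C1, C2, C3, C4, C5}.
This closure contains every attribute of T1, so T1 ∩ T2 → T1. The join is lossless.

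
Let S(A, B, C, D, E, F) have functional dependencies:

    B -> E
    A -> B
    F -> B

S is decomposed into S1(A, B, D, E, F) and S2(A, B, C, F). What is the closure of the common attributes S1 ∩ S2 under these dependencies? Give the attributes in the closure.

S1 ∩ S2 = {A, B, F}.
B → E applies, adding E
Closure: {A, B, E, F}.

A, B, E, F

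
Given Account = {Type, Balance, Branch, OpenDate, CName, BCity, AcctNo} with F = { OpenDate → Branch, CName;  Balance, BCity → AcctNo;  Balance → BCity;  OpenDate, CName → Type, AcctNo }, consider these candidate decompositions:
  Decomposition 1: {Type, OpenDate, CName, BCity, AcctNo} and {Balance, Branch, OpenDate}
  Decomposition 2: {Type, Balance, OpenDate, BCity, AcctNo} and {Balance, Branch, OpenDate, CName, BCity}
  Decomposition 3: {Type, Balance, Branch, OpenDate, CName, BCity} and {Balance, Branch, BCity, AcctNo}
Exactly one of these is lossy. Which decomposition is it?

Decomposition 1

Decomposition 1: common = {OpenDate}, closure = {Type, Branch, OpenDate, CName, AcctNo} → lossy.
Decomposition 2: common = {Balance, OpenDate, BCity}, closure = {Type, Balance, Branch, OpenDate, CName, BCity, AcctNo} → lossless.
Decomposition 3: common = {Balance, Branch, BCity}, closure = {Balance, Branch, BCity, AcctNo} → lossless.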